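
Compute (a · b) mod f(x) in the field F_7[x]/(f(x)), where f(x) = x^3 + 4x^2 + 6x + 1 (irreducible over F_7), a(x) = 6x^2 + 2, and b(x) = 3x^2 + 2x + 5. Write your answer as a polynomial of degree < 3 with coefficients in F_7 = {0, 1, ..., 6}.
a · b ≡ 3x (mod f(x))

Multiply in F_7[x]: a(x)·b(x) = (6x^2 + 2)·(3x^2 + 2x + 5) = 4x^4 + 5x^3 + x^2 + 4x + 3. This has degree ≥ 3, so divide by f(x) over F_7: 4x^4 + 5x^3 + x^2 + 4x + 3 = (4x + 3)·(x^3 + 4x^2 + 6x + 1) + (3x). Hence a·b ≡ 3x (mod f). (F_7[x]/(f) is a field with 7^3 = 343 elements since f is irreducible of degree 3.)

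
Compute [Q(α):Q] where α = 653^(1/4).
[Q(α):Q] = 4

α is a root of x^4 - 653. By Eisenstein's criterion at the prime p = 653 (which divides the constant term 653 but p^2 = 426409 does not, since 653 is squarefree), x^4 - 653 is irreducible over Q. Hence [Q(α):Q] = 4.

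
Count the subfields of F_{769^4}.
F_{769^4} has 3 subfields

The subfields of F_{p^n} are exactly the fields F_{p^d} for d | n (each is the fixed field of the unique index-d subgroup of Gal(F_{p^n}/F_p) ≅ Z/nZ). The divisors of n = 4 are {1, 2, 4}, giving 3 subfields: F_{769^1}, F_{769^2}, F_{769^4}.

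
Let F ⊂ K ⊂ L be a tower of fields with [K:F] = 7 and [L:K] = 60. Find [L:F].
[L:F] = 420

The tower law says that for any tower of field extensions F ⊂ K ⊂ L with finite degrees, [L:F] = [L:K] · [K:F]. Here this gives [L:F] = 60 · 7 = 420.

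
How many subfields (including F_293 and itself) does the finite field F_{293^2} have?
F_{293^2} has 2 subfields

The subfields of F_{p^n} are exactly the fields F_{p^d} for d | n (each is the fixed field of the unique index-d subgroup of Gal(F_{p^n}/F_p) ≅ Z/nZ). The divisors of n = 2 are {1, 2}, giving 2 subfields: F_{293^1}, F_{293^2}.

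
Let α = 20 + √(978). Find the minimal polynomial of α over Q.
m_α(x) = x^2 - 40x - 578

From α - 20 = √(978), squaring gives (α - 20)^2 = 978, i.e. α^2 - 40α + 400 = 978, so α^2 - 40α - 578 = 0. The discriminant of x^2 - 40x - 578 is (-40)^2 - 4·(-578) = 1600 + 2312 = 3912, and 4·(978) is not a perfect square in Q since 978 is squarefree and ≠ 1. Hence x^2 - 40x - 578 is irreducible over Q and is the minimal polynomial of α.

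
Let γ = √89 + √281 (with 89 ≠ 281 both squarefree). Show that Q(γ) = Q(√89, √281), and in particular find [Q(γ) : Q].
[Q(γ) : Q] = 4 (equivalently, Q(γ) = Q(√89, √281))

Obviously Q(γ) ⊆ Q(√89, √281), and [Q(√89, √281):Q] = 4 (since 89, 281 are distinct squarefree integers > 1 with 25009 not a perfect square). To show equality we compute the minimal polynomial of γ. From γ = √89 + √281: γ^2 = 89 + 2√(25009) + 281 = 370 + 2√(25009), so γ^2 - 370 = 2√(25009); squaring, (γ^2 - 370)^2 = 4·25009, i.e. γ^4 - 740γ^2 + 136900 - 100036 = 0, i.e. γ^4 - 740γ^2 + 36864 = 0. So γ is a root of x^4 - 740x^2 + 36864. This polynomial is irreducible over Q: it has no rational root (each ±√89 ± √281 is irrational), and any factorization into two quadratics over Q would force √(25009) ∈ Q (pairing opposite roots) or √89, √281 ∈ Q (other pairings), all impossible. Hence [Q(γ):Q] = 4 = [Q(√89, √281):Q], so Q(γ) = Q(√89, √281).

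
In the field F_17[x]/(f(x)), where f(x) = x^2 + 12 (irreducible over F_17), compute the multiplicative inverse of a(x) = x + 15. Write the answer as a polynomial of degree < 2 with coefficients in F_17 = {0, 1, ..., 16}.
a(x)^(-1) ≡ x + 2 (mod f(x))

Since f is irreducible over F_17, F_17[x]/(f) is a field and a(x) ≠ 0 has an inverse. Apply the extended Euclidean algorithm to f(x) and a(x) in F_17[x]: f(x) = (x + 2)·a(x) + (16). The last nonzero remainder is the constant 16 = gcd(f, a) in F_17. Back-substituting through the division chain expresses 16 = s(x)·a(x) + t(x)·f(x) with s(x) ≡ 16x + 15 (mod f), so (16x + 15)·a(x) ≡ 16 (mod f). Multiplying by 16^(-1) ≡ 16 in F_17 gives a(x)^(-1) ≡ 16·(16x + 15) ≡ x + 2 (mod f). Check: (x + 15)·(x + 2) = x^2 + 13 ≡ 1 (mod x^2 + 12).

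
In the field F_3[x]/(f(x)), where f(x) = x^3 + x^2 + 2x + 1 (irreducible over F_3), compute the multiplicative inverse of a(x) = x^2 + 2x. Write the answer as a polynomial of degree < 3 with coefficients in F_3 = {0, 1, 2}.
a(x)^(-1) ≡ 2x^2 (mod f(x))

Since f is irreducible over F_3, F_3[x]/(f) is a field and a(x) ≠ 0 has an inverse. Apply the extended Euclidean algorithm to f(x) and a(x) in F_3[x]: f(x) = (x + 2)·a(x) + (x + 1);  a(x) = (x + 1)·(x + 1) + (2). The last nonzero remainder is the constant 2 = gcd(f, a) in F_3. Back-substituting through the division chain expresses 2 = s(x)·a(x) + t(x)·f(x) with s(x) ≡ x^2 (mod f), so (x^2)·a(x) ≡ 2 (mod f). Multiplying by 2^(-1) ≡ 2 in F_3 gives a(x)^(-1) ≡ 2·(x^2) ≡ 2x^2 (mod f). Check: (x^2 + 2x)·(2x^2) = 2x^4 + x^3 ≡ 1 (mod x^3 + x^2 + 2x + 1).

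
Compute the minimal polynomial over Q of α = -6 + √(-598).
m_α(x) = x^2 + 12x + 634

From α + 6 = √(-598), squaring gives (α + 6)^2 = -598, i.e. α^2 + 12α + 36 = -598, so α^2 + 12α + 634 = 0. The discriminant of x^2 + 12x + 634 is (12)^2 - 4·(634) = 144 - 2536 = -2392, and 4·(-598) is not a perfect square in Q since -598 is squarefree and ≠ 1. Hence x^2 + 12x + 634 is irreducible over Q and is the minimal polynomial of α.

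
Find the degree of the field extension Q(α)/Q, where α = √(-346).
[Q(α):Q] = 2

[Q(α):Q] equals the degree of the minimal polynomial of α. Here α^2 = -346 and x^2 + 346 is irreducible (d = -346 is squarefree, ≠ 1, hence not a square), so deg(m_α) = 2. Thus [Q(α):Q] = 2.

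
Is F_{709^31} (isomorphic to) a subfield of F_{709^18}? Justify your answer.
No: F_{709^31} is not a subfield of F_{709^18}

F_{p^m} embeds in F_{p^n} iff m | n. Here 31 ∤ 18 (since 18 = 0·31 + 18 with remainder 18 ≠ 0), so F_{709^31} is not a subfield of F_{709^18}. Equivalently: if it were, the tower law would give 31 = [F_{709^31}:F_709] dividing [F_{709^18}:F_709] = 18, contradiction.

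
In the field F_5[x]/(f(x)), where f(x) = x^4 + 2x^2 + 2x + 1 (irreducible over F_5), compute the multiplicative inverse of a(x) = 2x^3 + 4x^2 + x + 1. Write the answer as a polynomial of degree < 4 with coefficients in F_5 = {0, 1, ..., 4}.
a(x)^(-1) ≡ 4x^3 + 2x + 3 (mod f(x))

Since f is irreducible over F_5, F_5[x]/(f) is a field and a(x) ≠ 0 has an inverse. Apply the extended Euclidean algorithm to f(x) and a(x) in F_5[x]: f(x) = (3x + 4)·a(x) + (3x^2 + 2);  a(x) = (4x + 3)·(3x^2 + 2) + (3x);  (3x^2 + 2) = (x)·(3x) + (2). The last nonzero remainder is the constant 2 = gcd(f, a) in F_5. Back-substituting through the division chain expresses 2 = s(x)·a(x) + t(x)·f(x) with s(x) ≡ 3x^3 + 4x + 1 (mod f), so (3x^3 + 4x + 1)·a(x) ≡ 2 (mod f). Multiplying by 2^(-1) ≡ 3 in F_5 gives a(x)^(-1) ≡ 3·(3x^3 + 4x + 1) ≡ 4x^3 + 2x + 3 (mod f). Check: (2x^3 + 4x^2 + x + 1)·(4x^3 + 2x + 3) = 3x^6 + x^5 + 3x^4 + 3x^3 + 4x^2 + 3 ≡ 1 (mod x^4 + 2x^2 + 2x + 1).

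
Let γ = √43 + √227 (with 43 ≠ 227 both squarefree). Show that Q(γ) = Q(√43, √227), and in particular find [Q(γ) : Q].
[Q(γ) : Q] = 4 (equivalently, Q(γ) = Q(√43, √227))

Obviously Q(γ) ⊆ Q(√43, √227), and [Q(√43, √227):Q] = 4 (since 43, 227 are distinct squarefree integers > 1 with 9761 not a perfect square). To show equality we compute the minimal polynomial of γ. From γ = √43 + √227: γ^2 = 43 + 2√(9761) + 227 = 270 + 2√(9761), so γ^2 - 270 = 2√(9761); squaring, (γ^2 - 270)^2 = 4·9761, i.e. γ^4 - 540γ^2 + 72900 - 39044 = 0, i.e. γ^4 - 540γ^2 + 33856 = 0. So γ is a root of x^4 - 540x^2 + 33856. This polynomial is irreducible over Q: it has no rational root (each ±√43 ± √227 is irrational), and any factorization into two quadratics over Q would force √(9761) ∈ Q (pairing opposite roots) or √43, √227 ∈ Q (other pairings), all impossible. Hence [Q(γ):Q] = 4 = [Q(√43, √227):Q], so Q(γ) = Q(√43, √227).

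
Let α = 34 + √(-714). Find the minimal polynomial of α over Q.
m_α(x) = x^2 - 68x + 1870

From α - 34 = √(-714), squaring gives (α - 34)^2 = -714, i.e. α^2 - 68α + 1156 = -714, so α^2 - 68α + 1870 = 0. The discriminant of x^2 - 68x + 1870 is (-68)^2 - 4·(1870) = 4624 - 7480 = -2856, and 4·(-714) is not a perfect square in Q since -714 is squarefree and ≠ 1. Hence x^2 - 68x + 1870 is irreducible over Q and is the minimal polynomial of α.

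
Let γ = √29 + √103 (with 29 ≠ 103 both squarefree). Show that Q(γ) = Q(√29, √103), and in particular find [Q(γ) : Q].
[Q(γ) : Q] = 4 (equivalently, Q(γ) = Q(√29, √103))

Obviously Q(γ) ⊆ Q(√29, √103), and [Q(√29, √103):Q] = 4 (since 29, 103 are distinct squarefree integers > 1 with 2987 not a perfect square). To show equality we compute the minimal polynomial of γ. From γ = √29 + √103: γ^2 = 29 + 2√(2987) + 103 = 132 + 2√(2987), so γ^2 - 132 = 2√(2987); squaring, (γ^2 - 132)^2 = 4·2987, i.e. γ^4 - 264γ^2 + 17424 - 11948 = 0, i.e. γ^4 - 264γ^2 + 5476 = 0. So γ is a root of x^4 - 264x^2 + 5476. This polynomial is irreducible over Q: it has no rational root (each ±√29 ± √103 is irrational), and any factorization into two quadratics over Q would force √(2987) ∈ Q (pairing opposite roots) or √29, √103 ∈ Q (other pairings), all impossible. Hence [Q(γ):Q] = 4 = [Q(√29, √103):Q], so Q(γ) = Q(√29, √103).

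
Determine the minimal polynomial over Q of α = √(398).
m_α(x) = x^2 - 398

α satisfies α^2 - 398 = 0, so x^2 - 398 annihilates α. Since d = 398 is squarefree and ≠ 1, it is not a perfect square in Q, so x^2 - 398 has no rational root and is therefore irreducible over Q (a degree-2 polynomial over a field is irreducible iff it has no root). Hence m_α(x) = x^2 - 398.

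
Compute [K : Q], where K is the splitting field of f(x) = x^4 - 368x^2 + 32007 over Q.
[K : Q] = 4

Solving the quadratic in x^2: x^2 = (368 ± √(368^2 - 4·32007))/2 = (368 ± √7396)/2 = (368 ± 86)/2, giving x^2 = 227 or x^2 = 141. So f(x) = (x^2 - 227)(x^2 - 141) and the roots of f are ±√227, ±√141. Hence the splitting field is K = Q(√227, √141). Since 227 and 141 are distinct squarefree integers > 1, their product 32007 is not a perfect square, so √141 ∉ Q(√227). By the tower law [K:Q] = [Q(√227,√141):Q(√227)] · [Q(√227):Q] = 2 · 2 = 4.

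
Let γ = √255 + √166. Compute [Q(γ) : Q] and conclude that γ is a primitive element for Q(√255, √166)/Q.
[Q(γ) : Q] = 4 (equivalently, Q(γ) = Q(√255, √166))

Obviously Q(γ) ⊆ Q(√255, √166), and [Q(√255, √166):Q] = 4 (since 255, 166 are distinct squarefree integers > 1 with 42330 not a perfect square). To show equality we compute the minimal polynomial of γ. From γ = √255 + √166: γ^2 = 255 + 2√(42330) + 166 = 421 + 2√(42330), so γ^2 - 421 = 2√(42330); squaring, (γ^2 - 421)^2 = 4·42330, i.e. γ^4 - 842γ^2 + 177241 - 169320 = 0, i.e. γ^4 - 842γ^2 + 7921 = 0. So γ is a root of x^4 - 842x^2 + 7921. This polynomial is irreducible over Q: it has no rational root (each ±√255 ± √166 is irrational), and any factorization into two quadratics over Q would force √(42330) ∈ Q (pairing opposite roots) or √255, √166 ∈ Q (other pairings), all impossible. Hence [Q(γ):Q] = 4 = [Q(√255, √166):Q], so Q(γ) = Q(√255, √166).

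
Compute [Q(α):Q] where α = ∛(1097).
[Q(α):Q] = 3

The minimal polynomial of α is x^3 - 1097, irreducible over Q since 1097 is not a perfect cube (so x^3 - 1097 has no rational root). Hence [Q(α):Q] = deg(m_α) = 3.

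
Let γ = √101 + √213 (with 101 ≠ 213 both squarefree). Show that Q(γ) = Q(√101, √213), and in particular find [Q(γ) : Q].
[Q(γ) : Q] = 4 (equivalently, Q(γ) = Q(√101, √213))

Obviously Q(γ) ⊆ Q(√101, √213), and [Q(√101, √213):Q] = 4 (since 101, 213 are distinct squarefree integers > 1 with 21513 not a perfect square). To show equality we compute the minimal polynomial of γ. From γ = √101 + √213: γ^2 = 101 + 2√(21513) + 213 = 314 + 2√(21513), so γ^2 - 314 = 2√(21513); squaring, (γ^2 - 314)^2 = 4·21513, i.e. γ^4 - 628γ^2 + 98596 - 86052 = 0, i.e. γ^4 - 628γ^2 + 12544 = 0. So γ is a root of x^4 - 628x^2 + 12544. This polynomial is irreducible over Q: it has no rational root (each ±√101 ± √213 is irrational), and any factorization into two quadratics over Q would force √(21513) ∈ Q (pairing opposite roots) or √101, √213 ∈ Q (other pairings), all impossible. Hence [Q(γ):Q] = 4 = [Q(√101, √213):Q], so Q(γ) = Q(√101, √213).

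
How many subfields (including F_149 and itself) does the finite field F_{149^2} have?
F_{149^2} has 2 subfields

The subfields of F_{p^n} are exactly the fields F_{p^d} for d | n (each is the fixed field of the unique index-d subgroup of Gal(F_{p^n}/F_p) ≅ Z/nZ). The divisors of n = 2 are {1, 2}, giving 2 subfields: F_{149^1}, F_{149^2}.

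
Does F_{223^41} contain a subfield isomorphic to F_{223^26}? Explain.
No: F_{223^26} is not a subfield of F_{223^41}

F_{p^m} embeds in F_{p^n} iff m | n. Here 26 ∤ 41 (since 41 = 1·26 + 15 with remainder 15 ≠ 0), so F_{223^26} is not a subfield of F_{223^41}. Equivalently: if it were, the tower law would give 26 = [F_{223^26}:F_223] dividing [F_{223^41}:F_223] = 41, contradiction.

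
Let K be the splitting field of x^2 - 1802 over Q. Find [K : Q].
[K : Q] = 2

f(x) = x^2 - 1802 factors as (x - √1802)(x + √1802). The splitting field is K = Q(√1802). Since 1802 is squarefree and > 1, it is not a perfect square, so x^2 - 1802 is irreducible over Q and [Q(√1802) : Q] = 2. Hence [K : Q] = 2.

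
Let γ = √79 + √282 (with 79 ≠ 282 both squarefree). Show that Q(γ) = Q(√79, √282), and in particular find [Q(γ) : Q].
[Q(γ) : Q] = 4 (equivalently, Q(γ) = Q(√79, √282))

Obviously Q(γ) ⊆ Q(√79, √282), and [Q(√79, √282):Q] = 4 (since 79, 282 are distinct squarefree integers > 1 with 22278 not a perfect square). To show equality we compute the minimal polynomial of γ. From γ = √79 + √282: γ^2 = 79 + 2√(22278) + 282 = 361 + 2√(22278), so γ^2 - 361 = 2√(22278); squaring, (γ^2 - 361)^2 = 4·22278, i.e. γ^4 - 722γ^2 + 130321 - 89112 = 0, i.e. γ^4 - 722γ^2 + 41209 = 0. So γ is a root of x^4 - 722x^2 + 41209. This polynomial is irreducible over Q: it has no rational root (each ±√79 ± √282 is irrational), and any factorization into two quadratics over Q would force √(22278) ∈ Q (pairing opposite roots) or √79, √282 ∈ Q (other pairings), all impossible. Hence [Q(γ):Q] = 4 = [Q(√79, √282):Q], so Q(γ) = Q(√79, √282).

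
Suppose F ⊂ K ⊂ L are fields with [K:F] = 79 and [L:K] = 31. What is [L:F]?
[L:F] = 2449

The tower law says that for any tower of field extensions F ⊂ K ⊂ L with finite degrees, [L:F] = [L:K] · [K:F]. Here this gives [L:F] = 31 · 79 = 2449.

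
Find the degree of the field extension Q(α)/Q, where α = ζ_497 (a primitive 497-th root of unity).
[Q(α):Q] = 420

The minimal polynomial of ζ_497 over Q is the 497-th cyclotomic polynomial Φ_497(x), which is irreducible over Q and has degree φ(497) = 420. Hence [Q(α):Q] = φ(497) = 420.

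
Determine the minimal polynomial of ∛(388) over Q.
m_α(x) = x^3 - 388

α satisfies α^3 = 388, so x^3 - 388 annihilates α. By the rational root test, a rational root p/q (in lowest terms) of x^3 - 388 would satisfy p^3 = 388 q^3, forcing q = 1 and p^3 = 388; but 388 is not a perfect cube, contradiction. A monic cubic over Q with no rational root is irreducible (any nontrivial factorization would include a linear factor). Hence x^3 - 388 is the minimal polynomial of α, and in particular [Q(α):Q] = 3.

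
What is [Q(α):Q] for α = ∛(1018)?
[Q(α):Q] = 3

The minimal polynomial of α is x^3 - 1018, irreducible over Q since 1018 is not a perfect cube (so x^3 - 1018 has no rational root). Hence [Q(α):Q] = deg(m_α) = 3.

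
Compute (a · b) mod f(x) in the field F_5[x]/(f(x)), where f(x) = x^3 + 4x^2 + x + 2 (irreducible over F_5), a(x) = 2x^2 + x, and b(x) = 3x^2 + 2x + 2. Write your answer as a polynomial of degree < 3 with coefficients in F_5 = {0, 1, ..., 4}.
a · b ≡ 3x^2 + 2x + 4 (mod f(x))

Multiply in F_5[x]: a(x)·b(x) = (2x^2 + x)·(3x^2 + 2x + 2) = x^4 + 2x^3 + x^2 + 2x. This has degree ≥ 3, so divide by f(x) over F_5: x^4 + 2x^3 + x^2 + 2x = (x + 3)·(x^3 + 4x^2 + x + 2) + (3x^2 + 2x + 4). Hence a·b ≡ 3x^2 + 2x + 4 (mod f). (F_5[x]/(f) is a field with 5^3 = 125 elements since f is irreducible of degree 3.)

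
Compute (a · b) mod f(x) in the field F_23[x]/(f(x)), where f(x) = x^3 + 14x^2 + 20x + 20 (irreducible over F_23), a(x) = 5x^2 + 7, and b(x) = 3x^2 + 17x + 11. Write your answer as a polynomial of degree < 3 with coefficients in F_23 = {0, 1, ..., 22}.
a · b ≡ 8x^2 + 19x + 1 (mod f(x))

Multiply in F_23[x]: a(x)·b(x) = (5x^2 + 7)·(3x^2 + 17x + 11) = 15x^4 + 16x^3 + 7x^2 + 4x + 8. This has degree ≥ 3, so divide by f(x) over F_23: 15x^4 + 16x^3 + 7x^2 + 4x + 8 = (15x + 13)·(x^3 + 14x^2 + 20x + 20) + (8x^2 + 19x + 1). Hence a·b ≡ 8x^2 + 19x + 1 (mod f). (F_23[x]/(f) is a field with 23^3 = 12167 elements since f is irreducible of degree 3.)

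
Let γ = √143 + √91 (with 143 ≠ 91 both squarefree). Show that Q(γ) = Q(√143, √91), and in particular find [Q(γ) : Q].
[Q(γ) : Q] = 4 (equivalently, Q(γ) = Q(√143, √91))

Obviously Q(γ) ⊆ Q(√143, √91), and [Q(√143, √91):Q] = 4 (since 143, 91 are distinct squarefree integers > 1 with 13013 not a perfect square). To show equality we compute the minimal polynomial of γ. From γ = √143 + √91: γ^2 = 143 + 2√(13013) + 91 = 234 + 2√(13013), so γ^2 - 234 = 2√(13013); squaring, (γ^2 - 234)^2 = 4·13013, i.e. γ^4 - 468γ^2 + 54756 - 52052 = 0, i.e. γ^4 - 468γ^2 + 2704 = 0. So γ is a root of x^4 - 468x^2 + 2704. This polynomial is irreducible over Q: it has no rational root (each ±√143 ± √91 is irrational), and any factorization into two quadratics over Q would force √(13013) ∈ Q (pairing opposite roots) or √143, √91 ∈ Q (other pairings), all impossible. Hence [Q(γ):Q] = 4 = [Q(√143, √91):Q], so Q(γ) = Q(√143, √91).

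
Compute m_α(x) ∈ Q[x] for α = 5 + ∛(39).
m_α(x) = x^3 - 15x^2 + 75x - 164

Set β = α - 5 = ∛(39), so β^3 = 39. Then (α - 5)^3 - 39 = 0, i.e. α is a root of g(x) = (x - 5)^3 - 39 = x^3 - 15x^2 + 75x - 164. Since g(x) = h(x - 5) where h(x) = x^3 - 39, and h is irreducible over Q (because 39 is not a perfect cube, so h has no rational root, and a monic cubic with no rational root is irreducible), g is also irreducible (irreducibility is preserved under the substitution x → x - 5). Hence m_α(x) = x^3 - 15x^2 + 75x - 164.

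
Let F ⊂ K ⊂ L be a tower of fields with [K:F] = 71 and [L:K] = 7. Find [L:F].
[L:F] = 497

The tower law says that for any tower of field extensions F ⊂ K ⊂ L with finite degrees, [L:F] = [L:K] · [K:F]. Here this gives [L:F] = 7 · 71 = 497.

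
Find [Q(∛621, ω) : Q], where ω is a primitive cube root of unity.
[Q(∛621, ω) : Q] = 6

[Q(∛621):Q] = 3 (min poly x^3 - 621, irreducible since 621 is not a perfect cube). [Q(ω):Q] = 2 (min poly x^2 + x + 1). Since Q(∛621) ⊂ R and ω ∉ R, we have ω ∉ Q(∛621), so x^2 + x + 1 remains irreducible over Q(∛621) and [Q(∛621, ω) : Q(∛621)] = 2. By the tower law, [Q(∛621, ω) : Q] = 3 · 2 = 6. (In fact Q(∛621, ω) is the splitting field of x^3 - 621 over Q.)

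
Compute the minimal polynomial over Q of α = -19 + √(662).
m_α(x) = x^2 + 38x - 301

From α + 19 = √(662), squaring gives (α + 19)^2 = 662, i.e. α^2 + 38α + 361 = 662, so α^2 + 38α - 301 = 0. The discriminant of x^2 + 38x - 301 is (38)^2 - 4·(-301) = 1444 + 1204 = 2648, and 4·(662) is not a perfect square in Q since 662 is squarefree and ≠ 1. Hence x^2 + 38x - 301 is irreducible over Q and is the minimal polynomial of α.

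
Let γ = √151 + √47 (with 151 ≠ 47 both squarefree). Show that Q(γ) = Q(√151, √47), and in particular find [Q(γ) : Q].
[Q(γ) : Q] = 4 (equivalently, Q(γ) = Q(√151, √47))

Obviously Q(γ) ⊆ Q(√151, √47), and [Q(√151, √47):Q] = 4 (since 151, 47 are distinct squarefree integers > 1 with 7097 not a perfect square). To show equality we compute the minimal polynomial of γ. From γ = √151 + √47: γ^2 = 151 + 2√(7097) + 47 = 198 + 2√(7097), so γ^2 - 198 = 2√(7097); squaring, (γ^2 - 198)^2 = 4·7097, i.e. γ^4 - 396γ^2 + 39204 - 28388 = 0, i.e. γ^4 - 396γ^2 + 10816 = 0. So γ is a root of x^4 - 396x^2 + 10816. This polynomial is irreducible over Q: it has no rational root (each ±√151 ± √47 is irrational), and any factorization into two quadratics over Q would force √(7097) ∈ Q (pairing opposite roots) or √151, √47 ∈ Q (other pairings), all impossible. Hence [Q(γ):Q] = 4 = [Q(√151, √47):Q], so Q(γ) = Q(√151, √47).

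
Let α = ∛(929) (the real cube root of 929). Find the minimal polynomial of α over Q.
m_α(x) = x^3 - 929

α satisfies α^3 = 929, so x^3 - 929 annihilates α. By the rational root test, a rational root p/q (in lowest terms) of x^3 - 929 would satisfy p^3 = 929 q^3, forcing q = 1 and p^3 = 929; but 929 is not a perfect cube, contradiction. A monic cubic over Q with no rational root is irreducible (any nontrivial factorization would include a linear factor). Hence x^3 - 929 is the minimal polynomial of α, and in particular [Q(α):Q] = 3.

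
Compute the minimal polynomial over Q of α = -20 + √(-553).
m_α(x) = x^2 + 40x + 953

From α + 20 = √(-553), squaring gives (α + 20)^2 = -553, i.e. α^2 + 40α + 400 = -553, so α^2 + 40α + 953 = 0. The discriminant of x^2 + 40x + 953 is (40)^2 - 4·(953) = 1600 - 3812 = -2212, and 4·(-553) is not a perfect square in Q since -553 is squarefree and ≠ 1. Hence x^2 + 40x + 953 is irreducible over Q and is the minimal polynomial of α.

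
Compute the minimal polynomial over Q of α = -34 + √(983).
m_α(x) = x^2 + 68x + 173

From α + 34 = √(983), squaring gives (α + 34)^2 = 983, i.e. α^2 + 68α + 1156 = 983, so α^2 + 68α + 173 = 0. The discriminant of x^2 + 68x + 173 is (68)^2 - 4·(173) = 4624 - 692 = 3932, and 4·(983) is not a perfect square in Q since 983 is squarefree and ≠ 1. Hence x^2 + 68x + 173 is irreducible over Q and is the minimal polynomial of α.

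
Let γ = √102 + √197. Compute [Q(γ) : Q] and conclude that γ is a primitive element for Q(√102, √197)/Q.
[Q(γ) : Q] = 4 (equivalently, Q(γ) = Q(√102, √197))

Obviously Q(γ) ⊆ Q(√102, √197), and [Q(√102, √197):Q] = 4 (since 102, 197 are distinct squarefree integers > 1 with 20094 not a perfect square). To show equality we compute the minimal polynomial of γ. From γ = √102 + √197: γ^2 = 102 + 2√(20094) + 197 = 299 + 2√(20094), so γ^2 - 299 = 2√(20094); squaring, (γ^2 - 299)^2 = 4·20094, i.e. γ^4 - 598γ^2 + 89401 - 80376 = 0, i.e. γ^4 - 598γ^2 + 9025 = 0. So γ is a root of x^4 - 598x^2 + 9025. This polynomial is irreducible over Q: it has no rational root (each ±√102 ± √197 is irrational), and any factorization into two quadratics over Q would force √(20094) ∈ Q (pairing opposite roots) or √102, √197 ∈ Q (other pairings), all impossible. Hence [Q(γ):Q] = 4 = [Q(√102, √197):Q], so Q(γ) = Q(√102, √197).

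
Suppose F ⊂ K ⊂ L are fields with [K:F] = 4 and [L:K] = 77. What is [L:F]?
[L:F] = 308

The tower law says that for any tower of field extensions F ⊂ K ⊂ L with finite degrees, [L:F] = [L:K] · [K:F]. Here this gives [L:F] = 77 · 4 = 308.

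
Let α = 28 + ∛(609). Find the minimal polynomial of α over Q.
m_α(x) = x^3 - 84x^2 + 2352x - 22561

Set β = α - 28 = ∛(609), so β^3 = 609. Then (α - 28)^3 - 609 = 0, i.e. α is a root of g(x) = (x - 28)^3 - 609 = x^3 - 84x^2 + 2352x - 22561. Since g(x) = h(x - 28) where h(x) = x^3 - 609, and h is irreducible over Q (because 609 is not a perfect cube, so h has no rational root, and a monic cubic with no rational root is irreducible), g is also irreducible (irreducibility is preserved under the substitution x → x - 28). Hence m_α(x) = x^3 - 84x^2 + 2352x - 22561.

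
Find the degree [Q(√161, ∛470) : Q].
[Q(√161, ∛470) : Q] = 6

Let L = Q(√161, ∛470). Since Q(√161) ⊂ L and [Q(√161):Q] = 2, the tower law gives 2 | [L:Q]. Likewise Q(∛470) ⊂ L with [Q(∛470):Q] = 3 (because 470 is not a perfect cube), so 3 | [L:Q]. As gcd(2,3) = 1, [L:Q] is divisible by 6. Conversely L is generated over Q by √161 and ∛470, so [L:Q] ≤ 2·3 = 6. Therefore [Q(√161, ∛470) : Q] = 6.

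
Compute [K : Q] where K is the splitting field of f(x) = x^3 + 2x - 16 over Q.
[K : Q] = 6

By the rational root test, any rational root of the monic integer polynomial f(x) = x^3 + 2x - 16 must be an integer dividing the constant term -16, i.e. one of ±{1, 2, 4, 8, 16}. Evaluating: f(1) = -13, f(-1) = -19, f(2) = -4, f(-2) = -28, f(4) = 56, f(-4) = -88, f(8) = 512, f(-8) = -544, f(16) = 4112, f(-16) = -4144; none is 0, so f has no rational root and is therefore irreducible over Q (a cubic with no linear factor over a field is irreducible). For an irreducible cubic, the Galois group is A_3 or S_3 according as the discriminant disc(f) = -4a^3 - 27b^2 = -4·(2)^3 - 27·(-16)^2 = -6944 is or is not a square in Q. Here disc(f) = -6944 is not a perfect square in Q, so the Galois group of f over Q is not contained in A_3 and must be all of S_3. The splitting field has degree |S_3| = 6 over Q, so [K : Q] = 6.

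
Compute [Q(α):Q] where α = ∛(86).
[Q(α):Q] = 3

The minimal polynomial of α is x^3 - 86, irreducible over Q since 86 is not a perfect cube (so x^3 - 86 has no rational root). Hence [Q(α):Q] = deg(m_α) = 3.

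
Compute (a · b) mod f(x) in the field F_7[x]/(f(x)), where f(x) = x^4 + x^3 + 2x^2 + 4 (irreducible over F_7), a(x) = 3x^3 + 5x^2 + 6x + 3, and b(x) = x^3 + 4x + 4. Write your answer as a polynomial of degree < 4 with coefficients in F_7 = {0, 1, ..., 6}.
a · b ≡ 5x^2 (mod f(x))

Multiply in F_7[x]: a(x)·b(x) = (3x^3 + 5x^2 + 6x + 3)·(x^3 + 4x + 4) = 3x^6 + 5x^5 + 4x^4 + 2x^2 + x + 5. This has degree ≥ 4, so divide by f(x) over F_7: 3x^6 + 5x^5 + 4x^4 + 2x^2 + x + 5 = (3x^2 + 2x + 3)·(x^4 + x^3 + 2x^2 + 4) + (5x^2). Hence a·b ≡ 5x^2 (mod f). (F_7[x]/(f) is a field with 7^4 = 2401 elements since f is irreducible of degree 4.)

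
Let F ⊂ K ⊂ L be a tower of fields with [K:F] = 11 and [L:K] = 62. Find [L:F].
[L:F] = 682

The tower law says that for any tower of field extensions F ⊂ K ⊂ L with finite degrees, [L:F] = [L:K] · [K:F]. Here this gives [L:F] = 62 · 11 = 682.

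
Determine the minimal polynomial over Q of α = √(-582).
m_α(x) = x^2 + 582

α satisfies α^2 + 582 = 0, so x^2 + 582 annihilates α. Since d = -582 is squarefree and ≠ 1, it is not a perfect square in Q, so x^2 + 582 has no rational root and is therefore irreducible over Q (a degree-2 polynomial over a field is irreducible iff it has no root). Hence m_α(x) = x^2 + 582.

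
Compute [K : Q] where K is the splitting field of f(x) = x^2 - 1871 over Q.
[K : Q] = 2

f(x) = x^2 - 1871 factors as (x - √1871)(x + √1871). The splitting field is K = Q(√1871). Since 1871 is squarefree and > 1, it is not a perfect square, so x^2 - 1871 is irreducible over Q and [Q(√1871) : Q] = 2. Hence [K : Q] = 2.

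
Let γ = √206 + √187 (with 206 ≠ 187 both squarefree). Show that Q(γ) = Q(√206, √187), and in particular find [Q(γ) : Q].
[Q(γ) : Q] = 4 (equivalently, Q(γ) = Q(√206, √187))

Obviously Q(γ) ⊆ Q(√206, √187), and [Q(√206, √187):Q] = 4 (since 206, 187 are distinct squarefree integers > 1 with 38522 not a perfect square). To show equality we compute the minimal polynomial of γ. From γ = √206 + √187: γ^2 = 206 + 2√(38522) + 187 = 393 + 2√(38522), so γ^2 - 393 = 2√(38522); squaring, (γ^2 - 393)^2 = 4·38522, i.e. γ^4 - 786γ^2 + 154449 - 154088 = 0, i.e. γ^4 - 786γ^2 + 361 = 0. So γ is a root of x^4 - 786x^2 + 361. This polynomial is irreducible over Q: it has no rational root (each ±√206 ± √187 is irrational), and any factorization into two quadratics over Q would force √(38522) ∈ Q (pairing opposite roots) or √206, √187 ∈ Q (other pairings), all impossible. Hence [Q(γ):Q] = 4 = [Q(√206, √187):Q], so Q(γ) = Q(√206, √187).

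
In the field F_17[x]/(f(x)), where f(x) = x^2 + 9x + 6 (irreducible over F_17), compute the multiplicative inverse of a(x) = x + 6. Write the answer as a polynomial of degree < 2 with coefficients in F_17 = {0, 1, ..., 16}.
a(x)^(-1) ≡ 10x + 13 (mod f(x))

Since f is irreducible over F_17, F_17[x]/(f) is a field and a(x) ≠ 0 has an inverse. Apply the extended Euclidean algorithm to f(x) and a(x) in F_17[x]: f(x) = (x + 3)·a(x) + (5). The last nonzero remainder is the constant 5 = gcd(f, a) in F_17. Back-substituting through the division chain expresses 5 = s(x)·a(x) + t(x)·f(x) with s(x) ≡ 16x + 14 (mod f), so (16x + 14)·a(x) ≡ 5 (mod f). Multiplying by 5^(-1) ≡ 7 in F_17 gives a(x)^(-1) ≡ 7·(16x + 14) ≡ 10x + 13 (mod f). Check: (x + 6)·(10x + 13) = 10x^2 + 5x + 10 ≡ 1 (mod x^2 + 9x + 6).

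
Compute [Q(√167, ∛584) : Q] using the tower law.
[Q(√167, ∛584) : Q] = 6

Let L = Q(√167, ∛584). Since Q(√167) ⊂ L and [Q(√167):Q] = 2, the tower law gives 2 | [L:Q]. Likewise Q(∛584) ⊂ L with [Q(∛584):Q] = 3 (because 584 is not a perfect cube), so 3 | [L:Q]. As gcd(2,3) = 1, [L:Q] is divisible by 6. Conversely L is generated over Q by √167 and ∛584, so [L:Q] ≤ 2·3 = 6. Therefore [Q(√167, ∛584) : Q] = 6.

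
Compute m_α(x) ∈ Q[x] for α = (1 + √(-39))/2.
m_α(x) = x^2 - x + 10

From 2α - 1 = √(-39), squaring gives (2α - 1)^2 = -39, i.e. 4α^2 - 4α + 1 = -39, so α^2 - α + (1 + 39)/4 = 0. Since -39 ≡ 1 (mod 4), (1 + 39)/4 = 10 ∈ Z. The polynomial x^2 - x + 10 has discriminant 1 - 4·(10) = -39, which is not a perfect square in Q (d = -39 is squarefree and ≠ 1), so x^2 - x + 10 is irreducible over Q. It is the minimal polynomial of α.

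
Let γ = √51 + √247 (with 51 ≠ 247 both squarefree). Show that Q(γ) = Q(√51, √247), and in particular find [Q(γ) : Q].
[Q(γ) : Q] = 4 (equivalently, Q(γ) = Q(√51, √247))

Obviously Q(γ) ⊆ Q(√51, √247), and [Q(√51, √247):Q] = 4 (since 51, 247 are distinct squarefree integers > 1 with 12597 not a perfect square). To show equality we compute the minimal polynomial of γ. From γ = √51 + √247: γ^2 = 51 + 2√(12597) + 247 = 298 + 2√(12597), so γ^2 - 298 = 2√(12597); squaring, (γ^2 - 298)^2 = 4·12597, i.e. γ^4 - 596γ^2 + 88804 - 50388 = 0, i.e. γ^4 - 596γ^2 + 38416 = 0. So γ is a root of x^4 - 596x^2 + 38416. This polynomial is irreducible over Q: it has no rational root (each ±√51 ± √247 is irrational), and any factorization into two quadratics over Q would force √(12597) ∈ Q (pairing opposite roots) or √51, √247 ∈ Q (other pairings), all impossible. Hence [Q(γ):Q] = 4 = [Q(√51, √247):Q], so Q(γ) = Q(√51, √247).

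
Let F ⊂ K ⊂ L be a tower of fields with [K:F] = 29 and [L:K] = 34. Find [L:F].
[L:F] = 986

The tower law says that for any tower of field extensions F ⊂ K ⊂ L with finite degrees, [L:F] = [L:K] · [K:F]. Here this gives [L:F] = 34 · 29 = 986.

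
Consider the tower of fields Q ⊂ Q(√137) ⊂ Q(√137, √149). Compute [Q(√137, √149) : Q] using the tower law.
[Q(√137, √149) : Q] = 4

[Q(√137):Q] = 2 (min poly x^2 - 137, irreducible since 137 is squarefree > 1). For the top step, suppose √149 ∈ Q(√137), say √149 = c + d√137 with c, d ∈ Q. Squaring: 149 = c^2 + 137d^2 + 2cd√137. Since √137 ∉ Q this forces 2cd = 0. If d = 0 then √149 = c ∈ Q, contradicting 149 squarefree > 1. If c = 0 then 149 = 137d^2, so 137·149 = (137d)^2 is a perfect square in Q — but 137·149 = 20413 is not a perfect square (since 137 and 149 are distinct squarefree integers). Contradiction. Hence √149 ∉ Q(√137), so x^2 - 149 stays irreducible over Q(√137) and [Q(√137, √149) : Q(√137)] = 2. By the tower law, [Q(√137, √149) : Q] = 2 · 2 = 4.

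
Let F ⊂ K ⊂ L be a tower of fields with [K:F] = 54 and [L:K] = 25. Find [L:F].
[L:F] = 1350

The tower law says that for any tower of field extensions F ⊂ K ⊂ L with finite degrees, [L:F] = [L:K] · [K:F]. Here this gives [L:F] = 25 · 54 = 1350.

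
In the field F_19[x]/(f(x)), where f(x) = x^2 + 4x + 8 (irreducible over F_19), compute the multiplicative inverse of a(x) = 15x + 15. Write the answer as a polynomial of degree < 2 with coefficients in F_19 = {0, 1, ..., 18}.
a(x)^(-1) ≡ x + 3 (mod f(x))

Since f is irreducible over F_19, F_19[x]/(f) is a field and a(x) ≠ 0 has an inverse. Apply the extended Euclidean algorithm to f(x) and a(x) in F_19[x]: f(x) = (14x + 4)·a(x) + (5). The last nonzero remainder is the constant 5 = gcd(f, a) in F_19. Back-substituting through the division chain expresses 5 = s(x)·a(x) + t(x)·f(x) with s(x) ≡ 5x + 15 (mod f), so (5x + 15)·a(x) ≡ 5 (mod f). Multiplying by 5^(-1) ≡ 4 in F_19 gives a(x)^(-1) ≡ 4·(5x + 15) ≡ x + 3 (mod f). Check: (15x + 15)·(x + 3) = 15x^2 + 3x + 7 ≡ 1 (mod x^2 + 4x + 8).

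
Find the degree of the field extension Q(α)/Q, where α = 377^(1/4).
[Q(α):Q] = 4

α is a root of x^4 - 377. By Eisenstein's criterion at the prime p = 13 (which divides the constant term 377 but p^2 = 169 does not, since 377 is squarefree), x^4 - 377 is irreducible over Q. Hence [Q(α):Q] = 4.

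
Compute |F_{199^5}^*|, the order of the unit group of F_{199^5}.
|F_{199^5}^*| = 312079600998

F_{199^5} has 199^5 = 312079600999 elements; its multiplicative group consists of all nonzero elements, so |F_{199^5}^*| = 312079600999 - 1 = 312079600998. (It is cyclic since any finite subgroup of the multiplicative group of a field is cyclic.)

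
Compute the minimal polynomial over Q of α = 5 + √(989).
m_α(x) = x^2 - 10x - 964

From α - 5 = √(989), squaring gives (α - 5)^2 = 989, i.e. α^2 - 10α + 25 = 989, so α^2 - 10α - 964 = 0. The discriminant of x^2 - 10x - 964 is (-10)^2 - 4·(-964) = 100 + 3856 = 3956, and 4·(989) is not a perfect square in Q since 989 is squarefree and ≠ 1. Hence x^2 - 10x - 964 is irreducible over Q and is the minimal polynomial of α.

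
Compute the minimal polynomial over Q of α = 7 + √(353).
m_α(x) = x^2 - 14x - 304

From α - 7 = √(353), squaring gives (α - 7)^2 = 353, i.e. α^2 - 14α + 49 = 353, so α^2 - 14α - 304 = 0. The discriminant of x^2 - 14x - 304 is (-14)^2 - 4·(-304) = 196 + 1216 = 1412, and 4·(353) is not a perfect square in Q since 353 is squarefree and ≠ 1. Hence x^2 - 14x - 304 is irreducible over Q and is the minimal polynomial of α.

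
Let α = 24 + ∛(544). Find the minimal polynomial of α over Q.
m_α(x) = x^3 - 72x^2 + 1728x - 14368

Set β = α - 24 = ∛(544), so β^3 = 544. Then (α - 24)^3 - 544 = 0, i.e. α is a root of g(x) = (x - 24)^3 - 544 = x^3 - 72x^2 + 1728x - 14368. Since g(x) = h(x - 24) where h(x) = x^3 - 544, and h is irreducible over Q (because 544 is not a perfect cube, so h has no rational root, and a monic cubic with no rational root is irreducible), g is also irreducible (irreducibility is preserved under the substitution x → x - 24). Hence m_α(x) = x^3 - 72x^2 + 1728x - 14368.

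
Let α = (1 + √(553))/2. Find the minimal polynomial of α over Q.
m_α(x) = x^2 - x - 138

From 2α - 1 = √(553), squaring gives (2α - 1)^2 = 553, i.e. 4α^2 - 4α + 1 = 553, so α^2 - α + (1 - 553)/4 = 0. Since 553 ≡ 1 (mod 4), (1 - 553)/4 = -138 ∈ Z. The polynomial x^2 - x - 138 has discriminant 1 - 4·(-138) = 553, which is not a perfect square in Q (d = 553 is squarefree and ≠ 1), so x^2 - x - 138 is irreducible over Q. It is the minimal polynomial of α.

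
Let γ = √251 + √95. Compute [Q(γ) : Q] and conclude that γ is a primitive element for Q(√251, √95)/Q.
[Q(γ) : Q] = 4 (equivalently, Q(γ) = Q(√251, √95))

Obviously Q(γ) ⊆ Q(√251, √95), and [Q(√251, √95):Q] = 4 (since 251, 95 are distinct squarefree integers > 1 with 23845 not a perfect square). To show equality we compute the minimal polynomial of γ. From γ = √251 + √95: γ^2 = 251 + 2√(23845) + 95 = 346 + 2√(23845), so γ^2 - 346 = 2√(23845); squaring, (γ^2 - 346)^2 = 4·23845, i.e. γ^4 - 692γ^2 + 119716 - 95380 = 0, i.e. γ^4 - 692γ^2 + 24336 = 0. So γ is a root of x^4 - 692x^2 + 24336. This polynomial is irreducible over Q: it has no rational root (each ±√251 ± √95 is irrational), and any factorization into two quadratics over Q would force √(23845) ∈ Q (pairing opposite roots) or √251, √95 ∈ Q (other pairings), all impossible. Hence [Q(γ):Q] = 4 = [Q(√251, √95):Q], so Q(γ) = Q(√251, √95).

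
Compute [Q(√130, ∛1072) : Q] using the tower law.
[Q(√130, ∛1072) : Q] = 6

Let L = Q(√130, ∛1072). Since Q(√130) ⊂ L and [Q(√130):Q] = 2, the tower law gives 2 | [L:Q]. Likewise Q(∛1072) ⊂ L with [Q(∛1072):Q] = 3 (because 1072 is not a perfect cube), so 3 | [L:Q]. As gcd(2,3) = 1, [L:Q] is divisible by 6. Conversely L is generated over Q by √130 and ∛1072, so [L:Q] ≤ 2·3 = 6. Therefore [Q(√130, ∛1072) : Q] = 6.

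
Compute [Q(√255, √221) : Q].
[Q(√255, √221) : Q] = 4

[Q(√255):Q] = 2 (min poly x^2 - 255, irreducible since 255 is squarefree > 1). For the top step, suppose √221 ∈ Q(√255), say √221 = c + d√255 with c, d ∈ Q. Squaring: 221 = c^2 + 255d^2 + 2cd√255. Since √255 ∉ Q this forces 2cd = 0. If d = 0 then √221 = c ∈ Q, contradicting 221 squarefree > 1. If c = 0 then 221 = 255d^2, so 255·221 = (255d)^2 is a perfect square in Q — but 255·221 = 56355 is not a perfect square (since 255 and 221 are distinct squarefree integers). Contradiction. Hence √221 ∉ Q(√255), so x^2 - 221 stays irreducible over Q(√255) and [Q(√255, √221) : Q(√255)] = 2. By the tower law, [Q(√255, √221) : Q] = 2 · 2 = 4.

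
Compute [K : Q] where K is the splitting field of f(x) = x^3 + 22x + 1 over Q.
[K : Q] = 6

By the rational root test, any rational root of the monic integer polynomial f(x) = x^3 + 22x + 1 must be an integer dividing the constant term 1, i.e. one of ±{1}. Evaluating: f(1) = 24, f(-1) = -22; none is 0, so f has no rational root and is therefore irreducible over Q (a cubic with no linear factor over a field is irreducible). For an irreducible cubic, the Galois group is A_3 or S_3 according as the discriminant disc(f) = -4a^3 - 27b^2 = -4·(22)^3 - 27·(1)^2 = -42619 is or is not a square in Q. Here disc(f) = -42619 is not a perfect square in Q, so the Galois group of f over Q is not contained in A_3 and must be all of S_3. The splitting field has degree |S_3| = 6 over Q, so [K : Q] = 6.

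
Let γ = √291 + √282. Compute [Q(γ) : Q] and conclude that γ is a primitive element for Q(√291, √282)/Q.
[Q(γ) : Q] = 4 (equivalently, Q(γ) = Q(√291, √282))

Obviously Q(γ) ⊆ Q(√291, √282), and [Q(√291, √282):Q] = 4 (since 291, 282 are distinct squarefree integers > 1 with 82062 not a perfect square). To show equality we compute the minimal polynomial of γ. From γ = √291 + √282: γ^2 = 291 + 2√(82062) + 282 = 573 + 2√(82062), so γ^2 - 573 = 2√(82062); squaring, (γ^2 - 573)^2 = 4·82062, i.e. γ^4 - 1146γ^2 + 328329 - 328248 = 0, i.e. γ^4 - 1146γ^2 + 81 = 0. So γ is a root of x^4 - 1146x^2 + 81. This polynomial is irreducible over Q: it has no rational root (each ±√291 ± √282 is irrational), and any factorization into two quadratics over Q would force √(82062) ∈ Q (pairing opposite roots) or √291, √282 ∈ Q (other pairings), all impossible. Hence [Q(γ):Q] = 4 = [Q(√291, √282):Q], so Q(γ) = Q(√291, √282).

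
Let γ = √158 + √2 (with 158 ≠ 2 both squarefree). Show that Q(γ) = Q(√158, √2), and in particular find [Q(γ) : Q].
[Q(γ) : Q] = 4 (equivalently, Q(γ) = Q(√158, √2))

Obviously Q(γ) ⊆ Q(√158, √2), and [Q(√158, √2):Q] = 4 (since 158, 2 are distinct squarefree integers > 1 with 316 not a perfect square). To show equality we compute the minimal polynomial of γ. From γ = √158 + √2: γ^2 = 158 + 2√(316) + 2 = 160 + 2√(316), so γ^2 - 160 = 2√(316); squaring, (γ^2 - 160)^2 = 4·316, i.e. γ^4 - 320γ^2 + 25600 - 1264 = 0, i.e. γ^4 - 320γ^2 + 24336 = 0. So γ is a root of x^4 - 320x^2 + 24336. This polynomial is irreducible over Q: it has no rational root (each ±√158 ± √2 is irrational), and any factorization into two quadratics over Q would force √(316) ∈ Q (pairing opposite roots) or √158, √2 ∈ Q (other pairings), all impossible. Hence [Q(γ):Q] = 4 = [Q(√158, √2):Q], so Q(γ) = Q(√158, √2).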